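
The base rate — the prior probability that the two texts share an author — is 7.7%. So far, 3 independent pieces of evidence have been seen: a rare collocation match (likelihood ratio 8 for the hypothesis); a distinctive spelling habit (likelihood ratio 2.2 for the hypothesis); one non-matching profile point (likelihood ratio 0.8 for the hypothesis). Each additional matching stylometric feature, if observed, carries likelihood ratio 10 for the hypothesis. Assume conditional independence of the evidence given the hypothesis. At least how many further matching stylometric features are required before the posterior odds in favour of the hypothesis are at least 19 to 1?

2

Prior odds = 0.077/0.923 = 77/923.
Combined Bayes factor of the evidence already in hand = 8 × 2.2 × 0.8 = 14.08.
Odds after that evidence = (77/923) × 14.08 = 27104/23075.
Target odds = 19.
Need 10ⁿ ≥ 19 ÷ (27104/23075) = 438425/27104.
10¹ = 10 falls short of 438425/27104 but 10² = 100 reaches it, so n = 2.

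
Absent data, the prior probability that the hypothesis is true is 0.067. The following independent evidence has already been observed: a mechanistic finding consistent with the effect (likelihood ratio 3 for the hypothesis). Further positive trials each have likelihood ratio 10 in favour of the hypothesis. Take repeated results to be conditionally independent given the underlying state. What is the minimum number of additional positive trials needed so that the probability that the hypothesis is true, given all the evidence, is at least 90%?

Prior odds = 0.067/0.933 = 67/933.
Bayes factor of the evidence already in hand = 3.
Odds after that evidence = (67/933) × 3 = 67/311.
Target odds = 0.9/0.1 = 9.
Need 10ⁿ ≥ 9 ÷ (67/311) = 2799/67.
10¹ = 10 falls short of 2799/67 but 10² = 100 reaches it, so n = 2.

2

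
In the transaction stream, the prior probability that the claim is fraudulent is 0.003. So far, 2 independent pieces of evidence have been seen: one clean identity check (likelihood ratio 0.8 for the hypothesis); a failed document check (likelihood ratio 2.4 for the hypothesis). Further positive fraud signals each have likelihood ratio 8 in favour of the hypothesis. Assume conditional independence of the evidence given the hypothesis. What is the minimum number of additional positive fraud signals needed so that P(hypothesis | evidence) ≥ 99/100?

Prior odds = 0.003/0.997 = 3/997.
Combined Bayes factor of the evidence already in hand = 0.8 × 2.4 = 1.92.
Odds after that evidence = (3/997) × 1.92 = 144/24925.
Target odds = 0.99/0.01 = 99.
Need 8ⁿ ≥ 99 ÷ (144/24925) = 17135.9375.
8⁴ = 4096 falls short of 17135.9375 but 8⁵ = 32768 reaches it, so n = 5.

5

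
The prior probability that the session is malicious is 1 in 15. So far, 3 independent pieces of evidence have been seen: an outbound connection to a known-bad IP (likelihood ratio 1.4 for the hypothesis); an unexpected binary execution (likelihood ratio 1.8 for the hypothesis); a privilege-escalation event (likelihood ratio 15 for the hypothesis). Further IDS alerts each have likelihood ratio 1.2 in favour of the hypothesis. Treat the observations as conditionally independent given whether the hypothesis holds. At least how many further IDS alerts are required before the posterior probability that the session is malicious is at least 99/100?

Prior odds = (1/15)/(14/15) = 1/14.
Combined Bayes factor of the evidence already in hand = 1.4 × 1.8 × 15 = 37.8.
Odds after that evidence = (1/14) × 37.8 = 2.7.
Target odds = 0.99/0.01 = 99.
Need 1.2ⁿ ≥ 99 ÷ 2.7 = 110/3.
1.2¹⁹ ≈31.948 falls short of 110/3 but 1.2²⁰ ≈38.3376 reaches it, so n = 20.

20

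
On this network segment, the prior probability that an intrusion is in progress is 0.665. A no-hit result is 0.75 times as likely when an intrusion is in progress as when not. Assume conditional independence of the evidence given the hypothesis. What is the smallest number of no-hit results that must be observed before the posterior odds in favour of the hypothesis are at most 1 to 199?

Prior odds: 0.665 ÷ 0.335 = 133/67.
Likelihood ratio per no-hit result = 0.75.
Target odds = 1/199.
Require 0.75ⁿ ≤ 1/199 ÷ (133/67) = 67/26467.
0.75²⁰ ≈0.00317121 is still above 67/26467 but 0.75²¹ ≈0.00237841 is at or below it, so n = 21.

21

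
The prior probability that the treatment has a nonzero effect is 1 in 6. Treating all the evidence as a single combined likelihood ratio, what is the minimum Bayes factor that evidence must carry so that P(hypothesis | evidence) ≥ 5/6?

25

Prior odds = (1/6)/(5/6) = 0.2.
Target odds = (5/6)/(1/6) = 5.
Required Bayes factor = 5 ÷ 0.2 = 25.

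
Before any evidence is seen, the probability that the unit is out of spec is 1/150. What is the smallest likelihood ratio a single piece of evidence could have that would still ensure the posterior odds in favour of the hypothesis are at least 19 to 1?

2831

Prior odds = (1/150)/(149/150) = 1/149.
Target odds = 19.
Required Bayes factor = 19 ÷ (1/149) = 2831.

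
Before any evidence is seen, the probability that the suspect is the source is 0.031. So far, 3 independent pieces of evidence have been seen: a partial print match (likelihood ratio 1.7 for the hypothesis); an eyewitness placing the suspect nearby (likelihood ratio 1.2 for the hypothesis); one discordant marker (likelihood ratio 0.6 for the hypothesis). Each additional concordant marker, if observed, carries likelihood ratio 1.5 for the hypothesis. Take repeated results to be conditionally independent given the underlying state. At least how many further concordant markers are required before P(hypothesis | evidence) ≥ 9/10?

14

Prior odds = 0.031/0.969 = 31/969.
Combined Bayes factor of the evidence already in hand = 1.7 × 1.2 × 0.6 = 1.224.
Odds after that evidence = (31/969) × 1.224 = 93/2375.
Target odds = 0.9/0.1 = 9.
Need 1.5ⁿ ≥ 9 ÷ (93/2375) = 7125/31.
1.5¹³ = 1594323/8192 falls short of 7125/31 but 1.5¹⁴ = 4782969/16384 reaches it, so n = 14.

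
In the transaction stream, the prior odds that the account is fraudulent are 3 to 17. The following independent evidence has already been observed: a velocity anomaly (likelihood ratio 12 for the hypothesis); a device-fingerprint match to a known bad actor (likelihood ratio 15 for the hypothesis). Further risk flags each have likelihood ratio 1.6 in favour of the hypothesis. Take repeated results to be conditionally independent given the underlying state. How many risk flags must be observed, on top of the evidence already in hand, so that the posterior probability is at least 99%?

Prior odds = 3/17.
Combined Bayes factor of the evidence already in hand = 12 × 15 = 180.
Odds after that evidence = (3/17) × 180 = 540/17.
Target odds = 0.99/0.01 = 99.
Need 1.6ⁿ ≥ 99 ÷ (540/17) = 187/60.
1.6² = 2.56 falls short of 187/60 but 1.6³ = 4.096 reaches it, so n = 3.

3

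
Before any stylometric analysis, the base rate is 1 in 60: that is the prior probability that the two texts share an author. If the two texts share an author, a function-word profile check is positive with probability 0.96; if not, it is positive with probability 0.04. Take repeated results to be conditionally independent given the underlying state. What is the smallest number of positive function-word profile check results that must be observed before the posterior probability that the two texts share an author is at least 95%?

3

Prior odds = (1/60)/(59/60) = 1/59.
Likelihood ratio of a positive = 0.96/0.04 = 24.
Target odds: 0.95 ÷ 0.05 = 19.
Require 24ⁿ ≥ 19 ÷ (1/59) = 1121.
24² = 576 falls short of 1121 but 24³ = 13824 reaches it, so n = 3.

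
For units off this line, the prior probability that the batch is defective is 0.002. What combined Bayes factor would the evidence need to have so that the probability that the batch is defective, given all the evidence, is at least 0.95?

9481

Prior odds = 0.002/0.998 = 1/499.
Target odds = 0.95/0.05 = 19.
Required Bayes factor = 19 ÷ (1/499) = 9481.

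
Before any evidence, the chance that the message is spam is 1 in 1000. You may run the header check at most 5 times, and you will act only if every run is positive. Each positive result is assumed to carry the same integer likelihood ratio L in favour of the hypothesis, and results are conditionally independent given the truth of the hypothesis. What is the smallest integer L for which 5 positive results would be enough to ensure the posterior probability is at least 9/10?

7

Prior odds = 0.001/0.999 = 1/999.
Target odds = 0.9/0.1 = 9.
Need L⁵ ≥ 9 ÷ (1/999) = 8991.
6⁵ = 7776 < 8991 ≤ 16807 = 7⁵, so L = 7.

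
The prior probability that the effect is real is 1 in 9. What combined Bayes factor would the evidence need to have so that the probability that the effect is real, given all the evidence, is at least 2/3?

16

Prior odds = (1/9)/(8/9) = 0.125.
Target odds = (2/3)/(1/3) = 2.
Required Bayes factor = 2 ÷ 0.125 = 16.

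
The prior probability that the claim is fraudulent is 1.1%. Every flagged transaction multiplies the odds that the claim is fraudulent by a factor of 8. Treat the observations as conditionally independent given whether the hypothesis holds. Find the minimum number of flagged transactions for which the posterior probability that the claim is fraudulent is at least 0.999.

6

Prior odds: 0.011 ÷ 0.989 = 11/989.
Likelihood ratio per flagged transaction = 8.
Target posterior odds = 0.999/0.001 = 999.
Require 8ⁿ ≥ 999 ÷ (11/989) = 988011/11.
8⁵ = 32768 falls short of 988011/11 but 8⁶ = 262144 reaches it, so n = 6.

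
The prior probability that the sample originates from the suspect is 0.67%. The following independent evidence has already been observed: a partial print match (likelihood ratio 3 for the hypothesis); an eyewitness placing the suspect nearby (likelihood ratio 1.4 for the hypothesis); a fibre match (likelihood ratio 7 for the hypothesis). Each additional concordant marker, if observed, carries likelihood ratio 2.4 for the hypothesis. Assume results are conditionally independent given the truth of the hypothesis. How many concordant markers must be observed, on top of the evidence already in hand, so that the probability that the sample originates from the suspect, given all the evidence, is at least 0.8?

Prior odds = 0.0067/0.9933 = 67/9933.
Combined Bayes factor of the evidence already in hand = 3 × 1.4 × 7 = 29.4.
Odds after that evidence = (67/9933) × 29.4 = 469/2365.
Target odds = 0.8/0.2 = 4.
Need 2.4ⁿ ≥ 4 ÷ (469/2365) = 9460/469.
2.4³ = 13.824 falls short of 9460/469 but 2.4⁴ = 33.1776 reaches it, so n = 4.

4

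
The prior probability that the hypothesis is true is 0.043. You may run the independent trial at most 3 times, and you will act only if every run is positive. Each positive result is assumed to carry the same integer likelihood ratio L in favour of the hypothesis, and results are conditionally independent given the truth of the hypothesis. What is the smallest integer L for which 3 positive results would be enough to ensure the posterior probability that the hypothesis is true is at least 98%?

Prior odds = 0.043/0.957 = 43/957.
Target odds = 0.98/0.02 = 49.
Need L³ ≥ 49 ÷ (43/957) = 46893/43.
10³ = 1000 < 46893/43 ≤ 1331 = 11³, so L = 11.

11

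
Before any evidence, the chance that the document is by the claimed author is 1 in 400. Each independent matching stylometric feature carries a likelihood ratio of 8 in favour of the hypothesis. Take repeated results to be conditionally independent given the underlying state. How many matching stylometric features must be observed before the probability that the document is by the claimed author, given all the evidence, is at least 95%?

Prior odds = 0.0025/0.9975 = 1/399.
Likelihood ratio per matching stylometric feature = 8.
Target posterior odds = 0.95/0.05 = 19.
Require 8ⁿ ≥ 19 ÷ (1/399) = 7581.
8⁴ = 4096 falls short of 7581 but 8⁵ = 32768 reaches it, so n = 5.

5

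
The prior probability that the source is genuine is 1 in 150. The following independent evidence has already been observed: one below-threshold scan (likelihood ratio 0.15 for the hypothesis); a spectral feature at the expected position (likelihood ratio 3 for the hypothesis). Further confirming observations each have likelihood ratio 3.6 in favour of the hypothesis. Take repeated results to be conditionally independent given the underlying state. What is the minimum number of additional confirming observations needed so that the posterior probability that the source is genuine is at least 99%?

9

Prior odds = (1/150)/(149/150) = 1/149.
Combined Bayes factor of the evidence already in hand = 0.15 × 3 = 0.45.
Odds after that evidence = (1/149) × 0.45 = 9/2980.
Target odds = 0.99/0.01 = 99.
Need 3.6ⁿ ≥ 99 ÷ (9/2980) = 32780.
3.6⁸ ≈28211.1 falls short of 32780 but 3.6⁹ ≈101560 reaches it, so n = 9.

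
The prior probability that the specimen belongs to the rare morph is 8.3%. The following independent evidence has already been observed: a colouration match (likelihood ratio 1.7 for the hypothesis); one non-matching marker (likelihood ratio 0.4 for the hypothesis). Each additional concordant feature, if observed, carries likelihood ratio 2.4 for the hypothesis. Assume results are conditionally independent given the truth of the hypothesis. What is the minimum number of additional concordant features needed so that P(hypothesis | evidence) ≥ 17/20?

Prior odds = 0.083/0.917 = 83/917.
Combined Bayes factor of the evidence already in hand = 1.7 × 0.4 = 0.68.
Odds after that evidence = (83/917) × 0.68 = 1411/22925.
Target odds = 0.85/0.15 = 17/3.
Need 2.4ⁿ ≥ 17/3 ÷ (1411/22925) = 22925/249.
2.4⁵ = 79.62624 falls short of 22925/249 but 2.4⁶ = 2985984/15625 reaches it, so n = 6.

6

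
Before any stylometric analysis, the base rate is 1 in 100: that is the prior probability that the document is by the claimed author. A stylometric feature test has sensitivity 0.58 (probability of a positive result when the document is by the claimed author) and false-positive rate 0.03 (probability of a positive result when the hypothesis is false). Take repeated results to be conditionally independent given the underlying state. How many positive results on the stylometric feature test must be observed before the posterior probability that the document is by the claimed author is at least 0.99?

Prior odds: 0.01 ÷ 0.99 = 1/99.
Likelihood ratio of a positive result = 0.58/0.03 = 58/3.
Target odds: 0.99 ÷ 0.01 = 99.
Need (1/99) × (58/3)ⁿ ≥ 99, i.e. (58/3)ⁿ ≥ 9801.
(58/3)³ = 195112/27 falls short of 9801 but (58/3)⁴ = 11316496/81 reaches it, so n = 4.

4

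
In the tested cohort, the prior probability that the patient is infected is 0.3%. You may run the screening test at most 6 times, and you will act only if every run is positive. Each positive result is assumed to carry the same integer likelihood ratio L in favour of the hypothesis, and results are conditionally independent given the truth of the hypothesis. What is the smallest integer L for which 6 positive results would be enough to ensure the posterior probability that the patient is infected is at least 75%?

4

Prior odds = 0.003/0.997 = 3/997.
Target odds = 0.75/0.25 = 3.
Need L⁶ ≥ 3 ÷ (3/997) = 997.
3⁶ = 729 < 997 ≤ 4096 = 4⁶, so L = 4.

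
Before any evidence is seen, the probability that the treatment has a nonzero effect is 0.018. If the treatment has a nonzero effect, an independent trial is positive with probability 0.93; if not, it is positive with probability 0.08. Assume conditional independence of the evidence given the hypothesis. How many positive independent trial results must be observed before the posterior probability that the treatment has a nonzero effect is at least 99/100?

Prior odds: 0.018 ÷ 0.982 = 9/491.
Likelihood ratio of a positive = 0.93/0.08 = 11.625.
Target posterior odds = 0.99/0.01 = 99.
Require 11.625ⁿ ≥ 99 ÷ (9/491) = 5401.
11.625³ = 804357/512 falls short of 5401 but 11.625⁴ = 74805201/4096 reaches it, so n = 4.

4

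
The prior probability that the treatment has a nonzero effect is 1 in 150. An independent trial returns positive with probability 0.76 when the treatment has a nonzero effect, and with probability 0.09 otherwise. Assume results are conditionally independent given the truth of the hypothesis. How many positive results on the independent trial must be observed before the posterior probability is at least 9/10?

Prior odds: (1/150) ÷ (149/150) = 1/149.
Likelihood ratio of a positive result = 0.76/0.09 = 76/9.
Target posterior odds = 0.9/0.1 = 9.
Require (76/9)ⁿ ≥ 9 ÷ (1/149) = 1341.
(76/9)³ = 438976/729 falls short of 1341 but (76/9)⁴ = 33362176/6561 reaches it, so n = 4.

4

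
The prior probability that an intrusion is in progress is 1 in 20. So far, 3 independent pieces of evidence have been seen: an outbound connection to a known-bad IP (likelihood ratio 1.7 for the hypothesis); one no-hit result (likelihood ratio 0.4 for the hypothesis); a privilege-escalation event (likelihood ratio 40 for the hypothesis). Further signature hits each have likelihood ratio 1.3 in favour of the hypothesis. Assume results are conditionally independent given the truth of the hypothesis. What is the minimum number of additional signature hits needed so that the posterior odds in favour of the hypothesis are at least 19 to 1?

10

Prior odds = 0.05/0.95 = 1/19.
Combined Bayes factor of the evidence already in hand = 1.7 × 0.4 × 40 = 27.2.
Odds after that evidence = (1/19) × 27.2 = 136/95.
Target odds = 19.
Need 1.3ⁿ ≥ 19 ÷ (136/95) = 1805/136.
1.3⁹ ≈10.6045 falls short of 1805/136 but 1.3¹⁰ ≈13.7858 reaches it, so n = 10.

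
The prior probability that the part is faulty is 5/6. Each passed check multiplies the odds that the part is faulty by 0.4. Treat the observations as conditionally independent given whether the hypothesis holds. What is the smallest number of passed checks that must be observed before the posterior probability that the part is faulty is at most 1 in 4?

3

Prior odds: (5/6) ÷ (1/6) = 5.
Likelihood ratio per passed check = 0.4.
Target odds: 0.25 ÷ 0.75 = 1/3.
Require 0.4ⁿ ≤ 1/3 ÷ 5 = 1/15.
0.4² = 0.16 is still above 1/15 but 0.4³ = 0.064 is at or below it, so n = 3.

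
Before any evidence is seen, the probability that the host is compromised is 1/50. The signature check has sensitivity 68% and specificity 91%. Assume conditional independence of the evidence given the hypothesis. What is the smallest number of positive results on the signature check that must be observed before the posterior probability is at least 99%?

Prior odds = 0.02/0.98 = 1/49.
False-positive rate = 1 − 0.91 = 0.09; likelihood ratio of a positive = 0.68/0.09 = 68/9.
Target odds: 0.99 ÷ 0.01 = 99.
Require (68/9)ⁿ ≥ 99 ÷ (1/49) = 4851.
(68/9)⁴ = 21381376/6561 falls short of 4851 but (68/9)⁵ ≈24622.5 reaches it, so n = 5.

5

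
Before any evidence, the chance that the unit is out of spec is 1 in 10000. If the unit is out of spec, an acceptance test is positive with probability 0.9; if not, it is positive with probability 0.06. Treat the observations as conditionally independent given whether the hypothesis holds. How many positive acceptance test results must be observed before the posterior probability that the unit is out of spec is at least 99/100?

6

Prior odds = 0.0001/0.9999 = 1/9999.
Likelihood ratio of a positive = 0.9/0.06 = 15.
Target posterior odds = 0.99/0.01 = 99.
Require 15ⁿ ≥ 99 ÷ (1/9999) = 989901.
15⁵ = 759375 falls short of 989901 but 15⁶ = 11390625 reaches it, so n = 6.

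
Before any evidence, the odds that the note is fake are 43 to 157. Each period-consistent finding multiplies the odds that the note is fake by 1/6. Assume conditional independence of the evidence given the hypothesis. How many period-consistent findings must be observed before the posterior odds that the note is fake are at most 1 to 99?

2

Prior odds = 43/157.
Likelihood ratio per period-consistent finding = 1/6.
Target odds = 1/99.
Need (43/157) × (1/6)ⁿ ≤ 1/99, i.e. (1/6)ⁿ ≤ 157/4257.
(1/6)¹ = 1/6 is still above 157/4257 but (1/6)² = 1/36 is at or below it, so n = 2.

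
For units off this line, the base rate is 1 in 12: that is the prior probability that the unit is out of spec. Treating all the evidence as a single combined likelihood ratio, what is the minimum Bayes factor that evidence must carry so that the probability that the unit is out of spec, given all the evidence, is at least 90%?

Prior odds = (1/12)/(11/12) = 1/11.
Target odds = 0.9/0.1 = 9.
Required Bayes factor = 9 ÷ (1/11) = 99.

99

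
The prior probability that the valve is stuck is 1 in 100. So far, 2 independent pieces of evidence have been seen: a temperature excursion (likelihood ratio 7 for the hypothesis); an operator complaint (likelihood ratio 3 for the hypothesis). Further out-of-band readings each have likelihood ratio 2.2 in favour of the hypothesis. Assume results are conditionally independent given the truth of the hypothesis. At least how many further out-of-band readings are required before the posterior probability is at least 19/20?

Prior odds = 0.01/0.99 = 1/99.
Combined Bayes factor of the evidence already in hand = 7 × 3 = 21.
Odds after that evidence = (1/99) × 21 = 7/33.
Target odds = 0.95/0.05 = 19.
Need 2.2ⁿ ≥ 19 ÷ (7/33) = 627/7.
2.2⁵ = 51.53632 falls short of 627/7 but 2.2⁶ = 1771561/15625 reaches it, so n = 6.

6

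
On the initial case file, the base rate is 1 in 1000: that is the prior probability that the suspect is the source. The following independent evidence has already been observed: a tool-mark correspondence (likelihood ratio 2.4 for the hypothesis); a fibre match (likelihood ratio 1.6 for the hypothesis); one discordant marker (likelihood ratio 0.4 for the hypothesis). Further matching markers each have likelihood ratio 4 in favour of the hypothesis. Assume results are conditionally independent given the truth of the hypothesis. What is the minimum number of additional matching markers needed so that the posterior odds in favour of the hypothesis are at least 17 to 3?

6

Prior odds = 0.001/0.999 = 1/999.
Combined Bayes factor of the evidence already in hand = 2.4 × 1.6 × 0.4 = 1.536.
Odds after that evidence = (1/999) × 1.536 = 64/41625.
Target odds = 17/3.
Need 4ⁿ ≥ 17/3 ÷ (64/41625) = 3685.546875.
4⁵ = 1024 falls short of 3685.546875 but 4⁶ = 4096 reaches it, so n = 6.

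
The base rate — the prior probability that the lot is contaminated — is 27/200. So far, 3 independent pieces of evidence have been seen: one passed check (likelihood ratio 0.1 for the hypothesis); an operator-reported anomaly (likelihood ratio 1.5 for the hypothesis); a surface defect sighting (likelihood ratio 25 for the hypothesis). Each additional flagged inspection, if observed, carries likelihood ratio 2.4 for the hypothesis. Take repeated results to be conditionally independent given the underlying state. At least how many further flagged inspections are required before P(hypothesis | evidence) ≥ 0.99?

6

Prior odds = 0.135/0.865 = 27/173.
Combined Bayes factor of the evidence already in hand = 0.1 × 1.5 × 25 = 3.75.
Odds after that evidence = (27/173) × 3.75 = 405/692.
Target odds = 0.99/0.01 = 99.
Need 2.4ⁿ ≥ 99 ÷ (405/692) = 7612/45.
2.4⁵ = 79.62624 falls short of 7612/45 but 2.4⁶ = 2985984/15625 reaches it, so n = 6.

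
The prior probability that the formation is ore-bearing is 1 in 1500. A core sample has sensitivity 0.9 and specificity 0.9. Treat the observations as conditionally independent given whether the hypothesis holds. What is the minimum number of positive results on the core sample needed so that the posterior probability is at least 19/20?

Prior odds = (1/1500)/(1499/1500) = 1/1499.
False-positive rate = 1 − 0.9 = 0.1; likelihood ratio of a positive = 0.9/0.1 = 9.
Target odds: 0.95 ÷ 0.05 = 19.
Need (1/1499) × 9ⁿ ≥ 19, i.e. 9ⁿ ≥ 28481.
9⁴ = 6561 falls short of 28481 but 9⁵ = 59049 reaches it, so n = 5.

5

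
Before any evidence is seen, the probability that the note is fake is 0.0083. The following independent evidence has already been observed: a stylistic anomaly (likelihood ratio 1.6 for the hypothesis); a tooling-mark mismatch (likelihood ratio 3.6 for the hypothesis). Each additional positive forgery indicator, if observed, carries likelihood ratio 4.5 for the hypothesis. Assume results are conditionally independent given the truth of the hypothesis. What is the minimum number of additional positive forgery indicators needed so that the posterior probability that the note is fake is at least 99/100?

6

Prior odds = 0.0083/0.9917 = 83/9917.
Combined Bayes factor of the evidence already in hand = 1.6 × 3.6 = 5.76.
Odds after that evidence = (83/9917) × 5.76 = 11952/247925.
Target odds = 0.99/0.01 = 99.
Need 4.5ⁿ ≥ 99 ÷ (11952/247925) = 2727175/1328.
4.5⁵ = 1845.28125 falls short of 2727175/1328 but 4.5⁶ = 8303.765625 reaches it, so n = 6.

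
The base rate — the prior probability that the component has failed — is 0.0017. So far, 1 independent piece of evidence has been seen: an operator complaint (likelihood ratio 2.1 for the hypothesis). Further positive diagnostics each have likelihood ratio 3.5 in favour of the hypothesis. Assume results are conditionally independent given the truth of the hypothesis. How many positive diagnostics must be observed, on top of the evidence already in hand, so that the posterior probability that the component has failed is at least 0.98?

8

Prior odds = 0.0017/0.9983 = 17/9983.
Bayes factor of the evidence already in hand = 2.1.
Odds after that evidence = (17/9983) × 2.1 = 357/99830.
Target odds = 0.98/0.02 = 49.
Need 3.5ⁿ ≥ 49 ÷ (357/99830) = 698810/51.
3.5⁷ = 823543/128 falls short of 698810/51 but 3.5⁸ = 5764801/256 reaches it, so n = 8.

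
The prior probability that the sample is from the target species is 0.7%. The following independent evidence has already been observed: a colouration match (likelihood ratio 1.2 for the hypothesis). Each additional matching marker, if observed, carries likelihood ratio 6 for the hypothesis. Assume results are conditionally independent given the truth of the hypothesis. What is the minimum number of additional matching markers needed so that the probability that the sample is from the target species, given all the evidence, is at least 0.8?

4

Prior odds = 0.007/0.993 = 7/993.
Bayes factor of the evidence already in hand = 1.2.
Odds after that evidence = (7/993) × 1.2 = 14/1655.
Target odds = 0.8/0.2 = 4.
Need 6ⁿ ≥ 4 ÷ (14/1655) = 3310/7.
6³ = 216 falls short of 3310/7 but 6⁴ = 1296 reaches it, so n = 4.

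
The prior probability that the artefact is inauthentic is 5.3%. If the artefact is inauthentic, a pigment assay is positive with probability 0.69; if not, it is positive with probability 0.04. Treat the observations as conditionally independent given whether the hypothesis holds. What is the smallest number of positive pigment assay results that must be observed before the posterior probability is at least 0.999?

4

Prior odds = 0.053/0.947 = 53/947.
Likelihood ratio of a positive = 0.69/0.04 = 17.25.
Target posterior odds = 0.999/0.001 = 999.
Need (53/947) × 17.25ⁿ ≥ 999, i.e. 17.25ⁿ ≥ 946053/53.
17.25³ = 5132.953125 falls short of 946053/53 but 17.25⁴ = 22667121/256 reaches it, so n = 4.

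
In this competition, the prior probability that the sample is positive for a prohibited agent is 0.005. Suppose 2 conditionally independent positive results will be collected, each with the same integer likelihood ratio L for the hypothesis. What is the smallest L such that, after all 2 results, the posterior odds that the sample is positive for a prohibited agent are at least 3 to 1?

25

Prior odds = 0.005/0.995 = 1/199.
Target odds = 3.
Need L² ≥ 3 ÷ (1/199) = 597.
24² = 576 < 597 ≤ 625 = 25², so L = 25.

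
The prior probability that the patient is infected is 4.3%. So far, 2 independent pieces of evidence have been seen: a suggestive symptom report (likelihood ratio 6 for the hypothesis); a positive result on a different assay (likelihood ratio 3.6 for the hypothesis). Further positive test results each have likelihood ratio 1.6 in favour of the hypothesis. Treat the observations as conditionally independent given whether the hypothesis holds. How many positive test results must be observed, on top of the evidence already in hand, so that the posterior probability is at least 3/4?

Prior odds = 0.043/0.957 = 43/957.
Combined Bayes factor of the evidence already in hand = 6 × 3.6 = 21.6.
Odds after that evidence = (43/957) × 21.6 = 1548/1595.
Target odds = 0.75/0.25 = 3.
Need 1.6ⁿ ≥ 3 ÷ (1548/1595) = 1595/516.
1.6² = 2.56 falls short of 1595/516 but 1.6³ = 4.096 reaches it, so n = 3.

3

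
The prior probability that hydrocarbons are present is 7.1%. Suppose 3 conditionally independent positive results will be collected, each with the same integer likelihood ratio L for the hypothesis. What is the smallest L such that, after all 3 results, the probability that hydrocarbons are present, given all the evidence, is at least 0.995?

Prior odds = 0.071/0.929 = 71/929.
Target odds = 0.995/0.005 = 199.
Need L³ ≥ 199 ÷ (71/929) = 184871/71.
13³ = 2197 < 184871/71 ≤ 2744 = 14³, so L = 14.

14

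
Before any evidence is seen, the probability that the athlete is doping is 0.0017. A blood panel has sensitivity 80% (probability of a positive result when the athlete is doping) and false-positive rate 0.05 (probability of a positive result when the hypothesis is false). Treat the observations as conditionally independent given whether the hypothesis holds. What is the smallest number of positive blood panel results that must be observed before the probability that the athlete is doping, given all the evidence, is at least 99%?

Prior odds = 0.0017/0.9983 = 17/9983.
Likelihood ratio of a positive result = 0.8/0.05 = 16.
Target odds: 0.99 ÷ 0.01 = 99.
Need (17/9983) × 16ⁿ ≥ 99, i.e. 16ⁿ ≥ 988317/17.
16³ = 4096 falls short of 988317/17 but 16⁴ = 65536 reaches it, so n = 4.

4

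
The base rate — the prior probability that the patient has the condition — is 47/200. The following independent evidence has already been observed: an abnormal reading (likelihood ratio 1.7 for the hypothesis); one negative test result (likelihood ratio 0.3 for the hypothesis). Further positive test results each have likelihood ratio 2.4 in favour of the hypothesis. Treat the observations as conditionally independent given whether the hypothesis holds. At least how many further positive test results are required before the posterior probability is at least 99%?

8

Prior odds = 0.235/0.765 = 47/153.
Combined Bayes factor of the evidence already in hand = 1.7 × 0.3 = 0.51.
Odds after that evidence = (47/153) × 0.51 = 47/300.
Target odds = 0.99/0.01 = 99.
Need 2.4ⁿ ≥ 99 ÷ (47/300) = 29700/47.
2.4⁷ = 35831808/78125 falls short of 29700/47 but 2.4⁸ = 429981696/390625 reaches it, so n = 8.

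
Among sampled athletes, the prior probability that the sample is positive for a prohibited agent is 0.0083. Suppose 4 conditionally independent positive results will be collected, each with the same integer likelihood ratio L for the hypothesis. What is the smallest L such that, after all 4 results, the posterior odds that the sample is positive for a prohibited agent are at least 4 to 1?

5

Prior odds = 0.0083/0.9917 = 83/9917.
Target odds = 4.
Need L⁴ ≥ 4 ÷ (83/9917) = 39668/83.
4⁴ = 256 < 39668/83 ≤ 625 = 5⁴, so L = 5.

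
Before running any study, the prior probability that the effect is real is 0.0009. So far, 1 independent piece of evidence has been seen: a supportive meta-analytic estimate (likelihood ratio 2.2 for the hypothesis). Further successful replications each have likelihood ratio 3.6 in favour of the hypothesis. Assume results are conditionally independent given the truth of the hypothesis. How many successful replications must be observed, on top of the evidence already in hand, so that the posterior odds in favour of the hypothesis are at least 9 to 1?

Prior odds = 0.0009/0.9991 = 9/9991.
Bayes factor of the evidence already in hand = 2.2.
Odds after that evidence = (9/9991) × 2.2 = 99/49955.
Target odds = 9.
Need 3.6ⁿ ≥ 9 ÷ (99/49955) = 49955/11.
3.6⁶ = 34012224/15625 falls short of 49955/11 but 3.6⁷ = 612220032/78125 reaches it, so n = 7.

7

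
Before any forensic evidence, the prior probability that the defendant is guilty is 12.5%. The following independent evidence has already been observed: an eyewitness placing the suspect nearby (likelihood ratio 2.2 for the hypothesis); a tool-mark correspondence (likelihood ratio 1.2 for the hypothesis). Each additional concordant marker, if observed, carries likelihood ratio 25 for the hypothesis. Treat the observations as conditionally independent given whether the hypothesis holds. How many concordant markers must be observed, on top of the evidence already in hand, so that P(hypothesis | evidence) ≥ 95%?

Prior odds = 0.125/0.875 = 1/7.
Combined Bayes factor of the evidence already in hand = 2.2 × 1.2 = 2.64.
Odds after that evidence = (1/7) × 2.64 = 66/175.
Target odds = 0.95/0.05 = 19.
Need 25ⁿ ≥ 19 ÷ (66/175) = 3325/66.
25¹ = 25 falls short of 3325/66 but 25² = 625 reaches it, so n = 2.

2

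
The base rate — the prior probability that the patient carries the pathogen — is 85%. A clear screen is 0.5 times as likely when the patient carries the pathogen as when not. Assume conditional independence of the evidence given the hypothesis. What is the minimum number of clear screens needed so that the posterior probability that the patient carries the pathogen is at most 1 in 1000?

13

Prior odds: 0.85 ÷ 0.15 = 17/3.
Likelihood ratio per clear screen = 0.5.
Target posterior odds = 0.001/0.999 = 1/999.
Require 0.5ⁿ ≤ 1/999 ÷ (17/3) = 1/5661.
0.5¹² = 1/4096 is still above 1/5661 but 0.5¹³ = 1/8192 is at or below it, so n = 13.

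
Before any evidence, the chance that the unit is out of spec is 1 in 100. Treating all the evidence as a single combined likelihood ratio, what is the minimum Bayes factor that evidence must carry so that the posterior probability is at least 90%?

891

Prior odds = 0.01/0.99 = 1/99.
Target odds = 0.9/0.1 = 9.
Required Bayes factor = 9 ÷ (1/99) = 891.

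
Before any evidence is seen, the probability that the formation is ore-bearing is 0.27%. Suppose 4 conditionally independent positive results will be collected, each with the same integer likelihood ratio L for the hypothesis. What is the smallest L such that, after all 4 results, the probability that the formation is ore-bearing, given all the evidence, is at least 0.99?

Prior odds = 0.0027/0.9973 = 27/9973.
Target odds = 0.99/0.01 = 99.
Need L⁴ ≥ 99 ÷ (27/9973) = 109703/3.
13⁴ = 28561 < 109703/3 ≤ 38416 = 14⁴, so L = 14.

14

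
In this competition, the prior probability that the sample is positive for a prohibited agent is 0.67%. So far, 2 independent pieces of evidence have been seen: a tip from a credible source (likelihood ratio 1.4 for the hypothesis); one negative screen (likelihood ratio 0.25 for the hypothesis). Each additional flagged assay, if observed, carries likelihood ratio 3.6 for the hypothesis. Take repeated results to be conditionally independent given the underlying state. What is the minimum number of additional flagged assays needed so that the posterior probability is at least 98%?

8

Prior odds = 0.0067/0.9933 = 67/9933.
Combined Bayes factor of the evidence already in hand = 1.4 × 0.25 = 0.35.
Odds after that evidence = (67/9933) × 0.35 = 67/28380.
Target odds = 0.98/0.02 = 49.
Need 3.6ⁿ ≥ 49 ÷ (67/28380) = 1390620/67.
3.6⁷ = 612220032/78125 falls short of 1390620/67 but 3.6⁸ ≈28211.1 reaches it, so n = 8.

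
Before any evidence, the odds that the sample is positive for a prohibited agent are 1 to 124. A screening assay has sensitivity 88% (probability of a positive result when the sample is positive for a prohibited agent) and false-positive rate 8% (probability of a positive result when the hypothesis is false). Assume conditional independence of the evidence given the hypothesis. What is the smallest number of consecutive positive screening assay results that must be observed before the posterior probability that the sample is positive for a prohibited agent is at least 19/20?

Prior odds = 1/124.
Likelihood ratio of a positive result = 0.88/0.08 = 11.
Target odds: 0.95 ÷ 0.05 = 19.
Need (1/124) × 11ⁿ ≥ 19, i.e. 11ⁿ ≥ 2356.
11³ = 1331 falls short of 2356 but 11⁴ = 14641 reaches it, so n = 4.

4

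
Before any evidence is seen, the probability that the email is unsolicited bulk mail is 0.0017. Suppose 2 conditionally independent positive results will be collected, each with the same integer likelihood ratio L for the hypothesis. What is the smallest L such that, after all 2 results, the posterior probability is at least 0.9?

Prior odds = 0.0017/0.9983 = 17/9983.
Target odds = 0.9/0.1 = 9.
Need L² ≥ 9 ÷ (17/9983) = 89847/17.
72² = 5184 < 89847/17 ≤ 5329 = 73², so L = 73.

73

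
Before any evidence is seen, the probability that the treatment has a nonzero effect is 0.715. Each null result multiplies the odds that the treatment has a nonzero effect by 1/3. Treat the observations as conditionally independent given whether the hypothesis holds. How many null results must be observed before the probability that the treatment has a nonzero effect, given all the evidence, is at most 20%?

Prior odds = 0.715/0.285 = 143/57.
Likelihood ratio per null result = 1/3.
Target odds: 0.2 ÷ 0.8 = 0.25.
Need (143/57) × (1/3)ⁿ ≤ 0.25, i.e. (1/3)ⁿ ≤ 57/572.
(1/3)² = 1/9 is still above 57/572 but (1/3)³ = 1/27 is at or below it, so n = 3.

3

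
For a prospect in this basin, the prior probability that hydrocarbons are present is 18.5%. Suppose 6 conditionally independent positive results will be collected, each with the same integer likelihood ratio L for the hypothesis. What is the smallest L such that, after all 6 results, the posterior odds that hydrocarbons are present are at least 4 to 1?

Prior odds = 0.185/0.815 = 37/163.
Target odds = 4.
Need L⁶ ≥ 4 ÷ (37/163) = 652/37.
1⁶ = 1 < 652/37 ≤ 64 = 2⁶, so L = 2.

2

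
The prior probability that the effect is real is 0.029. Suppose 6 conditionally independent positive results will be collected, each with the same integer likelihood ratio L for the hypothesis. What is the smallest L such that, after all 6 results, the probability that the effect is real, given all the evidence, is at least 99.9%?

6

Prior odds = 0.029/0.971 = 29/971.
Target odds = 0.999/0.001 = 999.
Need L⁶ ≥ 999 ÷ (29/971) = 970029/29.
5⁶ = 15625 < 970029/29 ≤ 46656 = 6⁶, so L = 6.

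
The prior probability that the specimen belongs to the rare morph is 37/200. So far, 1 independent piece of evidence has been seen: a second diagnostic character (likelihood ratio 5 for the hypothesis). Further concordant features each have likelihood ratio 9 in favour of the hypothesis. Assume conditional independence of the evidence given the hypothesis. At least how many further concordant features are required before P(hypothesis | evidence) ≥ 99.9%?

4

Prior odds = 0.185/0.815 = 37/163.
Bayes factor of the evidence already in hand = 5.
Odds after that evidence = (37/163) × 5 = 185/163.
Target odds = 0.999/0.001 = 999.
Need 9ⁿ ≥ 999 ÷ (185/163) = 880.2.
9³ = 729 falls short of 880.2 but 9⁴ = 6561 reaches it, so n = 4.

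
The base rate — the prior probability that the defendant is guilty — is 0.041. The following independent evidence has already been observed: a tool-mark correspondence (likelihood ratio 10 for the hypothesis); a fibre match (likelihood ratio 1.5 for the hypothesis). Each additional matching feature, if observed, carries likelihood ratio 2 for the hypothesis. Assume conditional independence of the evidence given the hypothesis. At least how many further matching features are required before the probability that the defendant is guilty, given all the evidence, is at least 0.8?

3

Prior odds = 0.041/0.959 = 41/959.
Combined Bayes factor of the evidence already in hand = 10 × 1.5 = 15.
Odds after that evidence = (41/959) × 15 = 615/959.
Target odds = 0.8/0.2 = 4.
Need 2ⁿ ≥ 4 ÷ (615/959) = 3836/615.
2² = 4 falls short of 3836/615 but 2³ = 8 reaches it, so n = 3.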